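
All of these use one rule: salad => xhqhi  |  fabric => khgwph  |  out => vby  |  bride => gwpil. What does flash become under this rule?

The shift depends on letter class: consonant s→x is +5, but vowel a→h is +7. Two shifts are in play — +7 for a/e/i/o/u, +5 for every other letter.
On flash: f(cons)+5=k, l(cons)+5=q, a(vowel)+7=h, s(cons)+5=x, h(cons)+5=m.

kqhxm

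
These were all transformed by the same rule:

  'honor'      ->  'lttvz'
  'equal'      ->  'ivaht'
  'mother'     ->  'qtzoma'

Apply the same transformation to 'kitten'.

onzamw

In honor: h→l is +4, o→t is +5, n→t is +6, o→v is +7 — the shift increases by 1 each position. The shift increases by 1 at each position, starting from +4: 4, 5, 6, ….
Applying it to kitten: k+4=o, i+5=n, t+6=z, t+7=a, e+8=m, n+9=w.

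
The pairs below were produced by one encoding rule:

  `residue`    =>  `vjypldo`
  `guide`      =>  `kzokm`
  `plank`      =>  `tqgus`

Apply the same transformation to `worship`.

atxzprz

In residue: r→v is +4, e→j is +5, s→y is +6, i→p is +7 — the shift increases by 1 each position. Each letter shifts forward by (position + 4), i.e. 4, 5, 6, … — the shift grows by one for each successive letter.
For worship: w+4=a, o+5=t, r+6=x, s+7=z, h+8=p, i+9=r, p+10=z.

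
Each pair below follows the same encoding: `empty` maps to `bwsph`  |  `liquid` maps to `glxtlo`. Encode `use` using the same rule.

hvx

The output letters match the input read backwards, each shifted +3: empty reversed is ytpme. Read the word backwards and shift each letter +3.
On use: reverse → esu; then shift: e+3=h, s+3=v, u+3=x.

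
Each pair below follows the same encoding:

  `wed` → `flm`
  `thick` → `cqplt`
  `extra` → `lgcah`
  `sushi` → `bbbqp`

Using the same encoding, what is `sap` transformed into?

The shift depends on letter class: consonant w→f is +9, but vowel e→l is +7. Vowels shift forward by 7 and consonants shift forward by 9.
On sap: s(cons)+9=b, a(vowel)+7=h, p(cons)+9=y.

bhy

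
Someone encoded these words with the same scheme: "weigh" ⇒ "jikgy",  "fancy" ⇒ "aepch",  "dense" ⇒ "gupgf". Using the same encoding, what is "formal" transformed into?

ncotqh

The output letters match the input read backwards, each shifted +2: weigh reversed is hgiew. Two steps: reverse the string, then apply a Caesar shift of +2.
On formal: reverse → lamrof; then shift: l+2=n, a+2=c, m+2=o, r+2=t, o+2=q, f+2=h.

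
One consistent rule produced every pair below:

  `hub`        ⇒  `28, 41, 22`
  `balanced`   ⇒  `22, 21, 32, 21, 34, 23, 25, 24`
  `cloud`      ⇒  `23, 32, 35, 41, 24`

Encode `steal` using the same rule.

39, 40, 25, 21, 32

Letters become their 1-based position plus 20 (so a→21, b→22, …).
For steal: s=19→39, t=20→40, e=5→25, a=1→21, l=12→32.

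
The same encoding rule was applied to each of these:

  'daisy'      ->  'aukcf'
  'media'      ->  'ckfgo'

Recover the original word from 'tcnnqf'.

dollar

The output letters match the input read backwards, each shifted +2: daisy reversed is ysiad. Read the word backwards and shift each letter +2.
Undoing it on tcnnqf: shift back: t−2=r, c−2=a, n−2=l, n−2=l, q−2=o, f−2=d → rallod; then reverse → dollar.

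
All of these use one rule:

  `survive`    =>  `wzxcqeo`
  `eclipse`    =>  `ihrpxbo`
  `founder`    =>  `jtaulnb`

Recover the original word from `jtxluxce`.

In survive: s→w is +4, u→z is +5, r→x is +6, v→c is +7 — the shift increases by 1 each position. Letter i (0-indexed) is shifted by i+4, so successive shifts are 4, 5, 6, ….
Decoding jtxluxce: j−4=f, t−5=o, x−6=r, l−7=e, u−8=m, x−9=o, c−10=s, e−11=t.

foremost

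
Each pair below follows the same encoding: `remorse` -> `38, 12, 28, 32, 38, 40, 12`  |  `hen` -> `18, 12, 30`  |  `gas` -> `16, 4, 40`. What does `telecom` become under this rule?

r(#18)→38 and e(#5)→12: differences scale by 2, so n = 2·pos + 2. The formula is n = 2×(alphabet index, a=1) + 2.
On telecom: t=20→42, e=5→12, l=12→26, e=5→12, c=3→8, o=15→32, m=13→28.

42, 12, 26, 12, 8, 32, 28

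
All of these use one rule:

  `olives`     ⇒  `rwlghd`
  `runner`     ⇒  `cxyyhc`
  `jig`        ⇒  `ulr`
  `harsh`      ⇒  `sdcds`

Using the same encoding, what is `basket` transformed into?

mddvhe

The shift depends on letter class: consonant l→w is +11, but vowel o→r is +3. The rule splits by letter class: vowels +3, consonants +11.
For basket: b(cons)+11=m, a(vowel)+3=d, s(cons)+11=d, k(cons)+11=v, e(vowel)+3=h, t(cons)+11=e.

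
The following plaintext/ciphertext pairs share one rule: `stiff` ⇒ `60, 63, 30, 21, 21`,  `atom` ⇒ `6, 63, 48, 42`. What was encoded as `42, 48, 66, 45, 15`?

mound

s(#19)→60 and t(#20)→63: differences scale by 3, so n = 3·pos + 3. With a=1..z=26, the number is 3·pos + 3.
Decoding 42, 48, 66, 45, 15: 42→(42−3)÷3=13=m, 48→(48−3)÷3=15=o, 66→(66−3)÷3=21=u, 45→(45−3)÷3=14=n, 15→(15−3)÷3=4=d.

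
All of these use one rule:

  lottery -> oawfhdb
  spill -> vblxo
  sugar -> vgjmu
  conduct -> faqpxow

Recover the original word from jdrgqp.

Shifts by position in lottery: pos 0: l→o (+3), pos 1: o→a (+12), pos 2: t→w (+3), pos 3: t→f (+12) — repeating every 2. A repeating key of period 2 is used — shifts +3, +12 over and over.
Decoding jdrgqp: j−3=g, d−12=r, r−3=o, g−12=u, q−3=n, p−12=d.

ground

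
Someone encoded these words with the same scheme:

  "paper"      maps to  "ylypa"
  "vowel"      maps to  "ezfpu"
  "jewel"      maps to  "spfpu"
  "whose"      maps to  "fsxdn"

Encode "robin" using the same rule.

Shifts by position in paper: pos 0: p→y (+9), pos 1: a→l (+11), pos 2: p→y (+9), pos 3: e→p (+11) — repeating every 2. The shifts repeat in a cycle of length 2: positions 0,1,… shift by +9, +11, then the pattern repeats.
For robin: r+9=a, o+11=z, b+9=k, i+11=t, n+9=w.

azktw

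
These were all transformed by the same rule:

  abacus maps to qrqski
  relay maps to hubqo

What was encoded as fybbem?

pillow

Compare letters: a→q is +16, b→r is +16, a→q is +16 — a constant shift. Every letter moves 16 places later in the alphabet, wrapping around z→a.
Undoing it on fybbem: f−16=p, y−16=i, b−16=l, b−16=l, e−16=o, m−16=w.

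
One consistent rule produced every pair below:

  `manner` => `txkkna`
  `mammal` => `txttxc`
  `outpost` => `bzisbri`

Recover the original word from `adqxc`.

m(12)→t(19) and a(0)→x(23) fit y≡17x+23 (mod 26); the inverse of 17 mod 26 is 23. This is an affine cipher: with a=0,…,z=25, each position x becomes (17x+23) mod 26.
Decoding adqxc: a(0)→23·(0−23)≡17=r; d(3)→23·(3−23)≡8=i; q(16)→23·(16−23)≡21=v; x(23)→23·(23−23)≡0=a; c(2)→23·(2−23)≡11=l (all mod 26).

rival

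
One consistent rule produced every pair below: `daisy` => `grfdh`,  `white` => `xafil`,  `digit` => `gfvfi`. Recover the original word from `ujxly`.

lower

d(3)→g(6) and a(0)→r(17) fit y≡5x+17 (mod 26); the inverse of 5 mod 26 is 21. This is an affine cipher: with a=0,…,z=25, each position x becomes (5x+17) mod 26.
Decoding ujxly: u(20)→21·(20−17)≡11=l; j(9)→21·(9−17)≡14=o; x(23)→21·(23−17)≡22=w; l(11)→21·(11−17)≡4=e; y(24)→21·(24−17)≡17=r (all mod 26).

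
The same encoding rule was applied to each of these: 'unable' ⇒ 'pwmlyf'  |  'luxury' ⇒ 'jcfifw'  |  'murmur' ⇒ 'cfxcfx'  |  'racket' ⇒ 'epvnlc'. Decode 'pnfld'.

sauce

The output letters match the input read backwards, each shifted +11: unable reversed is elbanu. Two steps: reverse the string, then apply a Caesar shift of +11.
Undoing it on pnfld: shift back: p−11=e, n−11=c, f−11=u, l−11=a, d−11=s → ecuas; then reverse → sauce.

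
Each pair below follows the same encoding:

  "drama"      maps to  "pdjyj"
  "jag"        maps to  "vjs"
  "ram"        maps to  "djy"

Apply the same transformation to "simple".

erybxn

The shift depends on letter class: consonant d→p is +12, but vowel a→j is +9. Two shifts are in play — +9 for a/e/i/o/u, +12 for every other letter.
For simple: s(cons)+12=e, i(vowel)+9=r, m(cons)+12=y, p(cons)+12=b, l(cons)+12=x, e(vowel)+9=n.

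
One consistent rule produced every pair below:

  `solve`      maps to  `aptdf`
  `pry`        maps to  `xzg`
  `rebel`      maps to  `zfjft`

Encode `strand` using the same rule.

abzbvl

Vowels shift forward by 1 and consonants shift forward by 8.
Applying it to strand: s(cons)+8=a, t(cons)+8=b, r(cons)+8=z, a(vowel)+1=b, n(cons)+8=v, d(cons)+8=l.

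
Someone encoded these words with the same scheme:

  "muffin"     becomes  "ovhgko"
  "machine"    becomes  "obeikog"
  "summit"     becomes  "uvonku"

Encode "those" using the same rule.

viqtg

Shifts by position in muffin: pos 0: m→o (+2), pos 1: u→v (+1), pos 2: f→h (+2), pos 3: f→g (+1) — repeating every 2. The shifts repeat in a cycle of length 2: positions 0,1,… shift by +2, +1, then the pattern repeats.
On those: t+2=v, h+1=i, o+2=q, s+1=t, e+2=g.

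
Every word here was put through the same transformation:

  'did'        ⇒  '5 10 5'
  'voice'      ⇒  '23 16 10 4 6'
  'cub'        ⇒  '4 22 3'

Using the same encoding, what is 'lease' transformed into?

d is letter #4 and maps to 5: an offset of 1. Each letter is replaced by its alphabet position (a=1..z=26) + 1.
Applying it to lease: l=12→13, e=5→6, a=1→2, s=19→20, e=5→6.

13 6 2 20 6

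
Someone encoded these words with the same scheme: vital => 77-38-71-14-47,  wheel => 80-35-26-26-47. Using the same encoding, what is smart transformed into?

v(#22)→77 and i(#9)→38: differences scale by 3, so n = 3·pos + 11. With a=1..z=26, the number is 3·pos + 11.
For smart: s=19→68, m=13→50, a=1→14, r=18→65, t=20→71.

68-50-14-65-71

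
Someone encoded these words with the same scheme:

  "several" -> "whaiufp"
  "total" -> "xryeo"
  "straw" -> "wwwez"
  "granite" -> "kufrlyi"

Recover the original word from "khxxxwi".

gesture

Shifts by position in several: pos 0: s→w (+4), pos 1: e→h (+3), pos 2: v→a (+5), pos 3: e→i (+4), pos 4: r→u (+3), pos 5: a→f (+5) — repeating every 3. It's a Vigenère-style cipher with numeric key [4,3,5]: position i shifts by key[i mod 3].
Undoing it on khxxxwi: k−4=g, h−3=e, x−5=s, x−4=t, x−3=u, w−5=r, i−4=e.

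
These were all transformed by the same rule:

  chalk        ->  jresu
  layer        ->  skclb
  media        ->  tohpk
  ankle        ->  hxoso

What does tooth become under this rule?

Shifts by position in chalk: pos 0: c→j (+7), pos 1: h→r (+10), pos 2: a→e (+4), pos 3: l→s (+7), pos 4: k→u (+10) — repeating every 3. The shifts repeat in a cycle of length 3: positions 0,1,… shift by +7, +10, +4, then the pattern repeats.
For tooth: t+7=a, o+10=y, o+4=s, t+7=a, h+10=r.

aysar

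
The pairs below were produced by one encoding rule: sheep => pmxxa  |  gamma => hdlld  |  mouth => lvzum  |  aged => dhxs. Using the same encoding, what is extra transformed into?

xoukd

s(18)→p(15) and h(7)→m(12) fit y≡5x+3 (mod 26); the inverse of 5 mod 26 is 21. This is an affine cipher: with a=0,…,z=25, each position x becomes (5x+3) mod 26.
For extra: e(4)→5·4+3≡23=x; x(23)→5·23+3≡14=o; t(19)→5·19+3≡20=u; r(17)→5·17+3≡10=k; a(0)→5·0+3≡3=d (all mod 26).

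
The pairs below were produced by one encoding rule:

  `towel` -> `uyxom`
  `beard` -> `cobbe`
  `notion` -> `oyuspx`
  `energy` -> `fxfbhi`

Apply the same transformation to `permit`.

qoswjd

Shifts by position in towel: pos 0: t→u (+1), pos 1: o→y (+10), pos 2: w→x (+1), pos 3: e→o (+10) — repeating every 2. A repeating key of period 2 is used — shifts +1, +10 over and over.
For permit: p+1=q, e+10=o, r+1=s, m+10=w, i+1=j, t+10=d.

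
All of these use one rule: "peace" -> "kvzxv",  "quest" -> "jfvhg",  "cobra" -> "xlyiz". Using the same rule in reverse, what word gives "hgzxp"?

Each pair mirrors across the alphabet (p↔k, e↔v, a↔z): positions sum to 25. This is the alphabet-reversal cipher (Atbash): a becomes z, b becomes y, etc.
Reversing it on hgzxp: h↔s, g↔t, z↔a, x↔c, p↔k.

stack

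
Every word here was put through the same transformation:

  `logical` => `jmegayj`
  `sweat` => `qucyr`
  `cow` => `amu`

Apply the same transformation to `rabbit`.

pyzzgr

Compare letters: l→j is +24, o→m is +24, g→e is +24 — a constant shift. Every letter moves 24 places later in the alphabet, wrapping around z→a.
For rabbit: r+24=p, a+24=y, b+24=z, b+24=z, i+24=g, t+24=r.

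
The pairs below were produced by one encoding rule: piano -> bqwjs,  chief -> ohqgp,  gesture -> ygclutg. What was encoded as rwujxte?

p(15)→b(1) and i(8)→q(16) fit y≡9x+22 (mod 26); the inverse of 9 mod 26 is 3. Treating letters as 0–25, the rule is x ↦ 9x + 22 (mod 26).
Decoding rwujxte: r(17)→3·(17−22)≡11=l; w(22)→3·(22−22)≡0=a; u(20)→3·(20−22)≡20=u; j(9)→3·(9−22)≡13=n; x(23)→3·(23−22)≡3=d; t(19)→3·(19−22)≡17=r; e(4)→3·(4−22)≡24=y (all mod 26).

laundry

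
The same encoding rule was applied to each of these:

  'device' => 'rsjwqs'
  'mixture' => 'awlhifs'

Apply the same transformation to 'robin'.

Compare letters: d→r is +14, e→s is +14, v→j is +14 — a constant shift. Each letter is shifted forward by 14 in the alphabet (a Caesar shift of +14).
On robin: r+14=f, o+14=c, b+14=p, i+14=w, n+14=b.

fcpwb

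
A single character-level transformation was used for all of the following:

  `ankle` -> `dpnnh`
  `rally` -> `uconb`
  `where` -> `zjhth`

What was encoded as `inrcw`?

float

Shifts by position in ankle: pos 0: a→d (+3), pos 1: n→p (+2), pos 2: k→n (+3), pos 3: l→n (+2) — repeating every 2. The shifts repeat in a cycle of length 2: positions 0,1,… shift by +3, +2, then the pattern repeats.
Undoing it on inrcw: i−3=f, n−2=l, r−3=o, c−2=a, w−3=t.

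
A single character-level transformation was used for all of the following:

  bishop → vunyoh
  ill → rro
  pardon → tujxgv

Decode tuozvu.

option

Two steps: reverse the string, then apply a Caesar shift of +6.
Undoing it on tuozvu: shift back: t−6=n, u−6=o, o−6=i, z−6=t, v−6=p, u−6=o → noitpo; then reverse → option.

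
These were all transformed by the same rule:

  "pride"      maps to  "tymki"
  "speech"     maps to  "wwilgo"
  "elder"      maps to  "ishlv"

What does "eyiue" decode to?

arena

Shifts by position in pride: pos 0: p→t (+4), pos 1: r→y (+7), pos 2: i→m (+4), pos 3: d→k (+7) — repeating every 2. A repeating key of period 2 is used — shifts +4, +7 over and over.
Undoing it on eyiue: e−4=a, y−7=r, i−4=e, u−7=n, e−4=a.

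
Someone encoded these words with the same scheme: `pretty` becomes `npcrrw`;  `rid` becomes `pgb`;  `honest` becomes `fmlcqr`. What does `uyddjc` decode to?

waffle

Compare letters: p→n is +24, r→p is +24, e→c is +24 — a constant shift. It's a constant shift of +24 (ROT24).
Undoing it on uyddjc: u−24=w, y−24=a, d−24=f, d−24=f, j−24=l, c−24=e.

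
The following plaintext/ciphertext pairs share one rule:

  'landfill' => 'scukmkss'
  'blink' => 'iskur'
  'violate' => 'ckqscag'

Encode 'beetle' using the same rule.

The shift depends on letter class: consonant l→s is +7, but vowel a→c is +2. The rule splits by letter class: vowels +2, consonants +7.
On beetle: b(cons)+7=i, e(vowel)+2=g, e(vowel)+2=g, t(cons)+7=a, l(cons)+7=s, e(vowel)+2=g.

iggasg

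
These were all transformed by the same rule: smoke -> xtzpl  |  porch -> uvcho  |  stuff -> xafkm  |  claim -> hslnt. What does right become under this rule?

wprma

Shifts by position in smoke: pos 0: s→x (+5), pos 1: m→t (+7), pos 2: o→z (+11), pos 3: k→p (+5), pos 4: e→l (+7) — repeating every 3. The shifts repeat in a cycle of length 3: positions 0,1,… shift by +5, +7, +11, then the pattern repeats.
On right: r+5=w, i+7=p, g+11=r, h+5=m, t+7=a.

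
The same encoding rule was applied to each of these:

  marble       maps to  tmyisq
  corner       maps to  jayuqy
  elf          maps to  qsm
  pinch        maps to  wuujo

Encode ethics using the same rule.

qaoujz

The rule splits by letter class: vowels +12, consonants +7.
For ethics: e(vowel)+12=q, t(cons)+7=a, h(cons)+7=o, i(vowel)+12=u, c(cons)+7=j, s(cons)+7=z.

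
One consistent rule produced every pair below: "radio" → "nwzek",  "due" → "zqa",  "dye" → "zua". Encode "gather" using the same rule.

Compare letters: r→n is +22, a→w is +22, d→z is +22 — a constant shift. Each letter is shifted forward by 22 in the alphabet (a Caesar shift of +22).
For gather: g+22=c, a+22=w, t+22=p, h+22=d, e+22=a, r+22=n.

cwpdan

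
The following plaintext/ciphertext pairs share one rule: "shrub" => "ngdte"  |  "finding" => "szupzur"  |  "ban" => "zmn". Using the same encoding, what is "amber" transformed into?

Read the word backwards and shift each letter +12.
Applying it to amber: reverse → rebma; then shift: r+12=d, e+12=q, b+12=n, m+12=y, a+12=m.

dqnym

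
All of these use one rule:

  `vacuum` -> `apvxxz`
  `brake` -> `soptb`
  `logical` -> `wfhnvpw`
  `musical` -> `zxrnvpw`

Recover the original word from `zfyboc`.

modern

v(21)→a(0) and a(0)→p(15) fit y≡3x+15 (mod 26); the inverse of 3 mod 26 is 9. This is an affine cipher: with a=0,…,z=25, each position x becomes (3x+15) mod 26.
Reversing it on zfyboc: z(25)→9·(25−15)≡12=m; f(5)→9·(5−15)≡14=o; y(24)→9·(24−15)≡3=d; b(1)→9·(1−15)≡4=e; o(14)→9·(14−15)≡17=r; c(2)→9·(2−15)≡13=n (all mod 26).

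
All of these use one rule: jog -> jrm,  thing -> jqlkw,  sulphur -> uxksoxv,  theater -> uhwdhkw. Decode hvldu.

The output letters match the input read backwards, each shifted +3: jog reversed is goj. The word is reversed, then every letter is shifted forward by 3.
Undoing it on hvldu: shift back: h−3=e, v−3=s, l−3=i, d−3=a, u−3=r → esiar; then reverse → raise.

raise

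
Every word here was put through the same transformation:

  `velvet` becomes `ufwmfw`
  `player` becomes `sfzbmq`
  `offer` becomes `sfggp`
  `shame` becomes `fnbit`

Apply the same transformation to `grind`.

Read the word backwards and shift each letter +1.
Applying it to grind: reverse → dnirg; then shift: d+1=e, n+1=o, i+1=j, r+1=s, g+1=h.

eojsh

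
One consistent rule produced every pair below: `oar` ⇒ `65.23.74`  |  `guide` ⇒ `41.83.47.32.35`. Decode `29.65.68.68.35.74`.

o(#15)→65 and a(#1)→23: differences scale by 3, so n = 3·pos + 20. The formula is n = 3×(alphabet index, a=1) + 20.
Decoding 29.65.68.68.35.74: 29→(29−20)÷3=3=c, 65→(65−20)÷3=15=o, 68→(68−20)÷3=16=p, 68→(68−20)÷3=16=p, 35→(35−20)÷3=5=e, 74→(74−20)÷3=18=r.

copper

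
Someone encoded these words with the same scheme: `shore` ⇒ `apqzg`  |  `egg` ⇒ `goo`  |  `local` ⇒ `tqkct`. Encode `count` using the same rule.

kqwvb

The shift depends on letter class: consonant s→a is +8, but vowel o→q is +2. Two shifts are in play — +2 for a/e/i/o/u, +8 for every other letter.
Applying it to count: c(cons)+8=k, o(vowel)+2=q, u(vowel)+2=w, n(cons)+8=v, t(cons)+8=b.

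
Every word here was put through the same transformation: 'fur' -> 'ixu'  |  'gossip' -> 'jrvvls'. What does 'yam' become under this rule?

It's a constant shift of +3 (ROT3).
For yam: y+3=b, a+3=d, m+3=p.

bdp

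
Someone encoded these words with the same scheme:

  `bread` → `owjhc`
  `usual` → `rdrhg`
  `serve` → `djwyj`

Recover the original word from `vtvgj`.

This is an affine cipher: with a=0,…,z=25, each position x becomes (7x+7) mod 26.
Reversing it on vtvgj: v(21)→15·(21−7)≡2=c; t(19)→15·(19−7)≡24=y; v(21)→15·(21−7)≡2=c; g(6)→15·(6−7)≡11=l; j(9)→15·(9−7)≡4=e (all mod 26).

cycle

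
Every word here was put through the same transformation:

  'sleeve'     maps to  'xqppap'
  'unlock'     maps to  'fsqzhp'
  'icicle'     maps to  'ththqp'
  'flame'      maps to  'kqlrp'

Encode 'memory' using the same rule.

rprzwd

The shift depends on letter class: consonant s→x is +5, but vowel e→p is +11. The rule splits by letter class: vowels +11, consonants +5.
Applying it to memory: m(cons)+5=r, e(vowel)+11=p, m(cons)+5=r, o(vowel)+11=z, r(cons)+5=w, y(cons)+5=d.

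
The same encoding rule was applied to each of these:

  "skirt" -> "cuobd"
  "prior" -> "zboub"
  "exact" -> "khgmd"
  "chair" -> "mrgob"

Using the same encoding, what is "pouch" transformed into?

zuamr

The shift depends on letter class: consonant s→c is +10, but vowel i→o is +6. Vowels shift forward by 6 and consonants shift forward by 10.
On pouch: p(cons)+10=z, o(vowel)+6=u, u(vowel)+6=a, c(cons)+10=m, h(cons)+10=r.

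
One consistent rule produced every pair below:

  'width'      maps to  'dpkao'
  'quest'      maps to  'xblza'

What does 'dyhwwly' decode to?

wrapper

Compare letters: w→d is +7, i→p is +7, d→k is +7 — a constant shift. It's a constant shift of +7 (ROT7).
Decoding dyhwwly: d−7=w, y−7=r, h−7=a, w−7=p, w−7=p, l−7=e, y−7=r.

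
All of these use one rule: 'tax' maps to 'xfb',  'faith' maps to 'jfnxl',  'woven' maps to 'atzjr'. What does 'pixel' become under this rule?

tnbjp

The shift depends on letter class: consonant t→x is +4, but vowel a→f is +5. Two shifts are in play — +5 for a/e/i/o/u, +4 for every other letter.
Applying it to pixel: p(cons)+4=t, i(vowel)+5=n, x(cons)+4=b, e(vowel)+5=j, l(cons)+4=p.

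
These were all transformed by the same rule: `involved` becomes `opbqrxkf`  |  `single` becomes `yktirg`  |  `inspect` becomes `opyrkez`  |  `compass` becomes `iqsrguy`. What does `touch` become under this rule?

Shifts by position in involved: pos 0: i→o (+6), pos 1: n→p (+2), pos 2: v→b (+6), pos 3: o→q (+2) — repeating every 2. The shifts repeat in a cycle of length 2: positions 0,1,… shift by +6, +2, then the pattern repeats.
On touch: t+6=z, o+2=q, u+6=a, c+2=e, h+6=n.

zqaen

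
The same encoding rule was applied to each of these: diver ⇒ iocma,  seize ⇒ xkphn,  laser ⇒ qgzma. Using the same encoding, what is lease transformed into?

qkhan

In diver: d→i is +5, i→o is +6, v→c is +7, e→m is +8 — the shift increases by 1 each position. The shift increases by 1 at each position, starting from +5: 5, 6, 7, ….
On lease: l+5=q, e+6=k, a+7=h, s+8=a, e+9=n.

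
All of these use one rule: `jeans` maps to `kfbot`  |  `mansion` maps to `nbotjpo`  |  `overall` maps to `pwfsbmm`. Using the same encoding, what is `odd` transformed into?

pee

Compare letters: j→k is +1, e→f is +1, a→b is +1 — a constant shift. This is a Caesar cipher with shift 1.
For odd: o+1=p, d+1=e, d+1=e.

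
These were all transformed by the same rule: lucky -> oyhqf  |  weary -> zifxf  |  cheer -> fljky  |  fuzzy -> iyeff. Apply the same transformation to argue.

In lucky: l→o is +3, u→y is +4, c→h is +5, k→q is +6 — the shift increases by 1 each position. Each letter shifts forward by (position + 3), i.e. 3, 4, 5, … — the shift grows by one for each successive letter.
For argue: a+3=d, r+4=v, g+5=l, u+6=a, e+7=l.

dvlal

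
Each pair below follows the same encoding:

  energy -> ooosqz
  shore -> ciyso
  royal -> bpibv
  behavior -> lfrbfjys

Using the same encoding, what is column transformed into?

mpvvwo

Shifts by position in energy: pos 0: e→o (+10), pos 1: n→o (+1), pos 2: e→o (+10), pos 3: r→s (+1) — repeating every 2. The shifts repeat in a cycle of length 2: positions 0,1,… shift by +10, +1, then the pattern repeats.
On column: c+10=m, o+1=p, l+10=v, u+1=v, m+10=w, n+1=o.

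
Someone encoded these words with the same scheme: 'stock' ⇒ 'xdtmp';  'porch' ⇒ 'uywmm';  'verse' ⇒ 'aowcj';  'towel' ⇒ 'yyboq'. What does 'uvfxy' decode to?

Shifts by position in stock: pos 0: s→x (+5), pos 1: t→d (+10), pos 2: o→t (+5), pos 3: c→m (+10) — repeating every 2. The shifts repeat in a cycle of length 2: positions 0,1,… shift by +5, +10, then the pattern repeats.
Undoing it on uvfxy: u−5=p, v−10=l, f−5=a, x−10=n, y−5=t.

plant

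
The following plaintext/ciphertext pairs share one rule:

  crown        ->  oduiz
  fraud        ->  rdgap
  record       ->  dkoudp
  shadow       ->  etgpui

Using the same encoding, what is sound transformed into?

euazp

The shift depends on letter class: consonant c→o is +12, but vowel o→u is +6. The rule splits by letter class: vowels +6, consonants +12.
For sound: s(cons)+12=e, o(vowel)+6=u, u(vowel)+6=a, n(cons)+12=z, d(cons)+12=p.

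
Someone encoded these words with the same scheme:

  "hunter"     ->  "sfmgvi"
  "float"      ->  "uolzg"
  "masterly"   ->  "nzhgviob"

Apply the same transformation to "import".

Each pair mirrors across the alphabet (h↔s, u↔f, n↔m): positions sum to 25. Each letter is replaced by its mirror in the alphabet: a↔z, b↔y, c↔x, and so on (the Atbash cipher).
For import: i↔r, m↔n, p↔k, o↔l, r↔i, t↔g.

rnklig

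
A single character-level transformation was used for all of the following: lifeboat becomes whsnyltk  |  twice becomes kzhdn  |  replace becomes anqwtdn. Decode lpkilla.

outdoor

l(11)→w(22) and i(8)→h(7) fit y≡5x+19 (mod 26); the inverse of 5 mod 26 is 21. Each letter's alphabet position (a=0..z=25) is mapped through 5·x+19 mod 26 — an affine cipher.
Reversing it on lpkilla: l(11)→21·(11−19)≡14=o; p(15)→21·(15−19)≡20=u; k(10)→21·(10−19)≡19=t; i(8)→21·(8−19)≡3=d; l(11)→21·(11−19)≡14=o; l(11)→21·(11−19)≡14=o; a(0)→21·(0−19)≡17=r (all mod 26).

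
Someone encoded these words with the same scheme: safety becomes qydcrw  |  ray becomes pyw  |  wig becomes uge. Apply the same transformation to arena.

ypcly

This is a Caesar cipher with shift 24.
For arena: a+24=y, r+24=p, e+24=c, n+24=l, a+24=y.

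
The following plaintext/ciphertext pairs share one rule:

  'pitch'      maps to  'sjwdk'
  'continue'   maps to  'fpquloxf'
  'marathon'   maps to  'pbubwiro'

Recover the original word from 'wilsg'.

Shifts by position in pitch: pos 0: p→s (+3), pos 1: i→j (+1), pos 2: t→w (+3), pos 3: c→d (+1) — repeating every 2. A repeating key of period 2 is used — shifts +3, +1 over and over.
Undoing it on wilsg: w−3=t, i−1=h, l−3=i, s−1=r, g−3=d.

third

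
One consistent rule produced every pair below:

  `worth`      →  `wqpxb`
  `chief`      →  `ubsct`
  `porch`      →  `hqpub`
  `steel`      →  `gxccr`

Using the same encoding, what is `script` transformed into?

w(22)→w(22) and o(14)→q(16) fit y≡17x+12 (mod 26); the inverse of 17 mod 26 is 23. Each letter's alphabet position (a=0..z=25) is mapped through 17·x+12 mod 26 — an affine cipher.
Applying it to script: s(18)→17·18+12≡6=g; c(2)→17·2+12≡20=u; r(17)→17·17+12≡15=p; i(8)→17·8+12≡18=s; p(15)→17·15+12≡7=h; t(19)→17·19+12≡23=x (all mod 26).

gupshx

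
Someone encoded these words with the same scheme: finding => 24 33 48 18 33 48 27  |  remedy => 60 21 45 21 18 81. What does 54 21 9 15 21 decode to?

peace

f(#6)→24 and i(#9)→33: differences scale by 3, so n = 3·pos + 6. Each letter becomes 3×(its alphabet position, a=1..z=26) + 6.
Undoing it on 54 21 9 15 21: 54→(54−6)÷3=16=p, 21→(21−6)÷3=5=e, 9→(9−6)÷3=1=a, 15→(15−6)÷3=3=c, 21→(21−6)÷3=5=e.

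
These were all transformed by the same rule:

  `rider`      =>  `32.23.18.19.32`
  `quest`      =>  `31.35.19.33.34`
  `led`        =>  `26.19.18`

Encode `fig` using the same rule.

r is letter #18 and maps to 32: an offset of 14. Each letter is replaced by its alphabet position (a=1..z=26) + 14.
For fig: f=6→20, i=9→23, g=7→21.

20.23.21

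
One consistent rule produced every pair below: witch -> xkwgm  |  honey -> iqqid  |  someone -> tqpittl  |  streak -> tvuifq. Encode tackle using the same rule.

The shift increases by 1 at each position, starting from +1: 1, 2, 3, ….
On tackle: t+1=u, a+2=c, c+3=f, k+4=o, l+5=q, e+6=k.

ucfoqk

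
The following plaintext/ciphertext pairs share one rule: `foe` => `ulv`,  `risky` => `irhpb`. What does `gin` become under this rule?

trm

Each pair mirrors across the alphabet (f↔u, o↔l, e↔v): positions sum to 25. Letters are reflected about the middle of the alphabet (position → 25−position): Atbash.
Applying it to gin: g↔t, i↔r, n↔m.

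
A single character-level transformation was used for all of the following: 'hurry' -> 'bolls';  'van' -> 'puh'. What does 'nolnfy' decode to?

turtle

Compare letters: h→b is +20, u→o is +20, r→l is +20 — a constant shift. Each letter is shifted forward by 20 in the alphabet (a Caesar shift of +20).
Decoding nolnfy: n−20=t, o−20=u, l−20=r, n−20=t, f−20=l, y−20=e.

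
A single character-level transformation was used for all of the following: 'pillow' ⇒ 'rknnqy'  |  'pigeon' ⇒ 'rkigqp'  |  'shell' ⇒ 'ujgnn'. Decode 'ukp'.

Compare letters: p→r is +2, i→k is +2, l→n is +2 — a constant shift. Each letter is shifted forward by 2 in the alphabet (a Caesar shift of +2).
Decoding ukp: u−2=s, k−2=i, p−2=n.

sin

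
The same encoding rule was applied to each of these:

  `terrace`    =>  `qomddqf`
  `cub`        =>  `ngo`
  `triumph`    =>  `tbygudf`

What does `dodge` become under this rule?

The output letters match the input read backwards, each shifted +12: terrace reversed is ecarret. The word is reversed, then every letter is shifted forward by 12.
For dodge: reverse → egdod; then shift: e+12=q, g+12=s, d+12=p, o+12=a, d+12=p.

qspap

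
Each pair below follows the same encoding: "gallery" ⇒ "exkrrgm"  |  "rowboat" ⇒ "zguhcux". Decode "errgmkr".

The output letters match the input read backwards, each shifted +6: gallery reversed is yrellag. Read the word backwards and shift each letter +6.
Reversing it on errgmkr: shift back: e−6=y, r−6=l, r−6=l, g−6=a, m−6=g, k−6=e, r−6=l → yllagel; then reverse → legally.

legally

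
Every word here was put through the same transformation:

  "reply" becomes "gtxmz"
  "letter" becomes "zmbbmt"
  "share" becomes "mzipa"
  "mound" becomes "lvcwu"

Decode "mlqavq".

inside

The output letters match the input read backwards, each shifted +8: reply reversed is ylper. Read the word backwards and shift each letter +8.
Decoding mlqavq: shift back: m−8=e, l−8=d, q−8=i, a−8=s, v−8=n, q−8=i → edisni; then reverse → inside.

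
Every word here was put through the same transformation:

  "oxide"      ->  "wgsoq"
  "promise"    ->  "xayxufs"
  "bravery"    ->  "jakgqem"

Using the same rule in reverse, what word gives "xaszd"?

In oxide: o→w is +8, x→g is +9, i→s is +10, d→o is +11 — the shift increases by 1 each position. The shift increases by 1 at each position, starting from +8: 8, 9, 10, ….
Undoing it on xaszd: x−8=p, a−9=r, s−10=i, z−11=o, d−12=r.

prior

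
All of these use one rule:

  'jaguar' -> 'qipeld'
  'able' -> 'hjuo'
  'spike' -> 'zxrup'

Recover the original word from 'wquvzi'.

pillow

In jaguar: j→q is +7, a→i is +8, g→p is +9, u→e is +10 — the shift increases by 1 each position. Letter i (0-indexed) is shifted by i+7, so successive shifts are 7, 8, 9, ….
Undoing it on wquvzi: w−7=p, q−8=i, u−9=l, v−10=l, z−11=o, i−12=w.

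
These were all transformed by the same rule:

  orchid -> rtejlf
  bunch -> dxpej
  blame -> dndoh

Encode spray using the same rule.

The shift depends on letter class: consonant r→t is +2, but vowel o→r is +3. The rule splits by letter class: vowels +3, consonants +2.
For spray: s(cons)+2=u, p(cons)+2=r, r(cons)+2=t, a(vowel)+3=d, y(cons)+2=a.

urtda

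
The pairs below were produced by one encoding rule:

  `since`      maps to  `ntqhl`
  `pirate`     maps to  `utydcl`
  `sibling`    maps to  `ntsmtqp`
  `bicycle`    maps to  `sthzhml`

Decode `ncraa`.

This is an affine cipher: with a=0,…,z=25, each position x becomes (15x+3) mod 26.
Undoing it on ncraa: n(13)→7·(13−3)≡18=s; c(2)→7·(2−3)≡19=t; r(17)→7·(17−3)≡20=u; a(0)→7·(0−3)≡5=f; a(0)→7·(0−3)≡5=f (all mod 26).

stuff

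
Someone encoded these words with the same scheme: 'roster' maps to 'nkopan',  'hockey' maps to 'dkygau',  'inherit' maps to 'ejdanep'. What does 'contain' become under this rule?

ykjpwej

Compare letters: r→n is +22, o→k is +22, s→o is +22 — a constant shift. It's a constant shift of +22 (ROT22).
For contain: c+22=y, o+22=k, n+22=j, t+22=p, a+22=w, i+22=e, n+22=j.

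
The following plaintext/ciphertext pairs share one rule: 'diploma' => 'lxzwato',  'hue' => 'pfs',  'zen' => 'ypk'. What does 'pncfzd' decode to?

source

Read the word backwards and shift each letter +11.
Decoding pncfzd: shift back: p−11=e, n−11=c, c−11=r, f−11=u, z−11=o, d−11=s → ecruos; then reverse → source.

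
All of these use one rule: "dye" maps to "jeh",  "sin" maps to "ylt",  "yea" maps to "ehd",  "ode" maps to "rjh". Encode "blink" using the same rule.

hrltq

Vowels shift forward by 3 and consonants shift forward by 6.
For blink: b(cons)+6=h, l(cons)+6=r, i(vowel)+3=l, n(cons)+6=t, k(cons)+6=q.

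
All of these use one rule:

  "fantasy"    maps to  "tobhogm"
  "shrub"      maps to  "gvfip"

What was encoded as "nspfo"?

Compare letters: f→t is +14, a→o is +14, n→b is +14 — a constant shift. Every letter moves 14 places later in the alphabet, wrapping around z→a.
Undoing it on nspfo: n−14=z, s−14=e, p−14=b, f−14=r, o−14=a.

zebra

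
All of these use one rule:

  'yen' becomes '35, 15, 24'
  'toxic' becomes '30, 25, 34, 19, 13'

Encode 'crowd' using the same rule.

y is letter #25 and maps to 35: an offset of 10. Letters become their 1-based position plus 10 (so a→11, b→12, …).
Applying it to crowd: c=3→13, r=18→28, o=15→25, w=23→33, d=4→14.

13, 28, 25, 33, 14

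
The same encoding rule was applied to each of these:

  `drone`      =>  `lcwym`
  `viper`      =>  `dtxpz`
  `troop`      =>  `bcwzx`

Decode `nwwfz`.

Shifts by position in drone: pos 0: d→l (+8), pos 1: r→c (+11), pos 2: o→w (+8), pos 3: n→y (+11) — repeating every 2. It's a Vigenère-style cipher with numeric key [8,11]: position i shifts by key[i mod 2].
Reversing it on nwwfz: n−8=f, w−11=l, w−8=o, f−11=u, z−8=r.

flour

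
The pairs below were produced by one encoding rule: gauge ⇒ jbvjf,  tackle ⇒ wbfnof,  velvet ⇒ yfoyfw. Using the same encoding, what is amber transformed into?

bpefu

The shift depends on letter class: consonant g→j is +3, but vowel a→b is +1. The rule splits by letter class: vowels +1, consonants +3.
Applying it to amber: a(vowel)+1=b, m(cons)+3=p, b(cons)+3=e, e(vowel)+1=f, r(cons)+3=u.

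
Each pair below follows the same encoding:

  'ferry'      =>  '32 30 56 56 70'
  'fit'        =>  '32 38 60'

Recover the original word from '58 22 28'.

sad

Each letter becomes 2×(its alphabet position, a=1..z=26) + 20.
Undoing it on 58 22 28: 58→(58−20)÷2=19=s, 22→(22−20)÷2=1=a, 28→(28−20)÷2=4=d.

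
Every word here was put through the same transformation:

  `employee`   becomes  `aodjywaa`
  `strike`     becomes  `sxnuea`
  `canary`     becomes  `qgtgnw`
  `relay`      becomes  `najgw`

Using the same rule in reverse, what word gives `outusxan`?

e(4)→a(0) and m(12)→o(14) fit y≡5x+6 (mod 26); the inverse of 5 mod 26 is 21. Treating letters as 0–25, the rule is x ↦ 5x + 6 (mod 26).
Reversing it on outusxan: o(14)→21·(14−6)≡12=m; u(20)→21·(20−6)≡8=i; t(19)→21·(19−6)≡13=n; u(20)→21·(20−6)≡8=i; s(18)→21·(18−6)≡18=s; x(23)→21·(23−6)≡19=t; a(0)→21·(0−6)≡4=e; n(13)→21·(13−6)≡17=r (all mod 26).

minister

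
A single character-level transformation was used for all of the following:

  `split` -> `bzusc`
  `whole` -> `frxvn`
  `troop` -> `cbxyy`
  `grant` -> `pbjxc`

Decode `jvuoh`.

Shifts by position in split: pos 0: s→b (+9), pos 1: p→z (+10), pos 2: l→u (+9), pos 3: i→s (+10) — repeating every 2. A repeating key of period 2 is used — shifts +9, +10 over and over.
Undoing it on jvuoh: j−9=a, v−10=l, u−9=l, o−10=e, h−9=y.

alley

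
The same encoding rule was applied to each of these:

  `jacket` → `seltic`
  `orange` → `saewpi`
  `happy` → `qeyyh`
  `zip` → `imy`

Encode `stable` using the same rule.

The shift depends on letter class: consonant j→s is +9, but vowel a→e is +4. Two shifts are in play — +4 for a/e/i/o/u, +9 for every other letter.
On stable: s(cons)+9=b, t(cons)+9=c, a(vowel)+4=e, b(cons)+9=k, l(cons)+9=u, e(vowel)+4=i.

bcekui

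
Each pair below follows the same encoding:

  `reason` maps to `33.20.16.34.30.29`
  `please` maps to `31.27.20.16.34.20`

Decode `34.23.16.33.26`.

r is letter #18 and maps to 33: an offset of 15. The number is (letter's place in the alphabet, a=1) + 15.
Reversing it on 34.23.16.33.26: 34→(34−15)÷1=19=s, 23→(23−15)÷1=8=h, 16→(16−15)÷1=1=a, 33→(33−15)÷1=18=r, 26→(26−15)÷1=11=k.

shark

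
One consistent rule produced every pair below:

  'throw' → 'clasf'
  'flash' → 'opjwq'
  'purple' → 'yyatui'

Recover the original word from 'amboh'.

risky

Shifts by position in throw: pos 0: t→c (+9), pos 1: h→l (+4), pos 2: r→a (+9), pos 3: o→s (+4) — repeating every 2. The shifts repeat in a cycle of length 2: positions 0,1,… shift by +9, +4, then the pattern repeats.
Undoing it on amboh: a−9=r, m−4=i, b−9=s, o−4=k, h−9=y.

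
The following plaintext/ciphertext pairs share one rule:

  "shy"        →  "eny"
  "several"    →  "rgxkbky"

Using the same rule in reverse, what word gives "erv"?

The output letters match the input read backwards, each shifted +6: shy reversed is yhs. The word is reversed, then every letter is shifted forward by 6.
Reversing it on erv: shift back: e−6=y, r−6=l, v−6=p → ylp; then reverse → ply.

ply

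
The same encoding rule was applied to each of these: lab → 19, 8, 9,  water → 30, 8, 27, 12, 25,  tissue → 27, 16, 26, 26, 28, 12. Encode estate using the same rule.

Letters become their 1-based position plus 7 (so a→8, b→9, …).
On estate: e=5→12, s=19→26, t=20→27, a=1→8, t=20→27, e=5→12.

12, 26, 27, 8, 27, 12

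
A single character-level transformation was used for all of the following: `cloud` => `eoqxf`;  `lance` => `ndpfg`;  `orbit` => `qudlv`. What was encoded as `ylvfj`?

Shifts by position in cloud: pos 0: c→e (+2), pos 1: l→o (+3), pos 2: o→q (+2), pos 3: u→x (+3) — repeating every 2. The shifts repeat in a cycle of length 2: positions 0,1,… shift by +2, +3, then the pattern repeats.
Undoing it on ylvfj: y−2=w, l−3=i, v−2=t, f−3=c, j−2=h.

witch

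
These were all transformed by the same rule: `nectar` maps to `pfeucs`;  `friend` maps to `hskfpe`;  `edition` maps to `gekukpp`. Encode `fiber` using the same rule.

It's a Vigenère-style cipher with numeric key [2,1]: position i shifts by key[i mod 2].
Applying it to fiber: f+2=h, i+1=j, b+2=d, e+1=f, r+2=t.

hjdft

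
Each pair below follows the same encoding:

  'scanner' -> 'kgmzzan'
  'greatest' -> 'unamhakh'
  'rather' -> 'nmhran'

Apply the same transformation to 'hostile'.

rwkhofa

s(18)→k(10) and c(2)→g(6) fit y≡23x+12 (mod 26); the inverse of 23 mod 26 is 17. Treating letters as 0–25, the rule is x ↦ 23x + 12 (mod 26).
On hostile: h(7)→23·7+12≡17=r; o(14)→23·14+12≡22=w; s(18)→23·18+12≡10=k; t(19)→23·19+12≡7=h; i(8)→23·8+12≡14=o; l(11)→23·11+12≡5=f; e(4)→23·4+12≡0=a (all mod 26).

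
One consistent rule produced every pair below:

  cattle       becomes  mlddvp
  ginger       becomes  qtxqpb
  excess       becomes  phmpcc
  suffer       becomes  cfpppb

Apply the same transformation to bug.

lfq

The shift depends on letter class: consonant c→m is +10, but vowel a→l is +11. Vowels shift forward by 11 and consonants shift forward by 10.
On bug: b(cons)+10=l, u(vowel)+11=f, g(cons)+10=q.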